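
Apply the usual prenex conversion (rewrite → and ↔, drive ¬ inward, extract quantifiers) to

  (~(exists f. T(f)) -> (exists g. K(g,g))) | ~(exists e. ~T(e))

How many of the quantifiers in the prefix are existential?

2

First replace A → B with ¬A ∨ B.
  ~~(exists f. T(f)) | (exists g. K(g,g)) | ~(exists e. ~T(e))
Push ¬ through the quantifiers and connectives to reach negation normal form:
  (exists f. T(f)) | (exists g. K(g,g)) | (forall e. T(e))
All bound variables are already distinct, so no renaming is needed.
Extract every quantifier outward, since the variables are now distinct and don't occur free across branches:
  exists f. exists g. forall e. (T(f) | K(g,g) | T(e))
The prefix is exists f exists g forall e: 1 universal, 2 existential.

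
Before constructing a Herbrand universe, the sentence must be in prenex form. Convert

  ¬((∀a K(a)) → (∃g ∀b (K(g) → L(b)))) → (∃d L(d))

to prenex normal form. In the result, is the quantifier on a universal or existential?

existential

Rewrite implications/biconditionals: A → B as ¬A ∨ B.
  ¬¬(¬(∀a K(a)) ∨ (∃g ∀b (¬K(g) ∨ L(b)))) ∨ (∃d L(d))
Move each ¬ inward, flipping quantifiers it crosses:
  (∃a ¬K(a)) ∨ (∃g ∀b (¬K(g) ∨ L(b))) ∨ (∃d L(d))
Finally move all quantifiers to the prefix:
  ∃a ∃g ∀b ∃d (¬K(a) ∨ ¬K(g) ∨ L(b) ∨ L(d))
The quantifier ∀a sits under an odd number of negations (counting the antecedent side of each →), so it flips to ∃a.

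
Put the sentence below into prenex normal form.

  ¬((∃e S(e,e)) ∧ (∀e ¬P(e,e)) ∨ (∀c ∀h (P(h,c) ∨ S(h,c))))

∀e ∃u ∃c ∃h ((¬S(e,e) ∨ P(u,u)) ∧ ¬P(h,c) ∧ ¬S(h,c))

Drive negations inward (¬∀x A ≡ ∃x ¬A, ¬∃x A ≡ ∀x ¬A, De Morgan for ∧/∨):
  ((∀e ¬S(e,e)) ∨ (∃e P(e,e))) ∧ (∃c ∃h (¬P(h,c) ∧ ¬S(h,c)))
Standardize variables apart so no two quantifiers bind the same name: e↦u.
  ((∀e ¬S(e,e)) ∨ (∃u P(u,u))) ∧ (∃c ∃h (¬P(h,c) ∧ ¬S(h,c)))
Pull the quantifiers to the front (each side's bound variable is not free in the other side):
  ∀e ∃u ∃c ∃h ((¬S(e,e) ∨ P(u,u)) ∧ ¬P(h,c) ∧ ¬S(h,c))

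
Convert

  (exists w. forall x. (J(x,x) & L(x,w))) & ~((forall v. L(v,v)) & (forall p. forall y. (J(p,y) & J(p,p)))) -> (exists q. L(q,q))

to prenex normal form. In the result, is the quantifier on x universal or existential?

Rewrite implications/biconditionals: A → B as ¬A ∨ B.
  ~((exists w. forall x. (J(x,x) & L(x,w))) & ~((forall v. L(v,v)) & (forall p. forall y. (J(p,y) & J(p,p))))) | (exists q. L(q,q))
Push ¬ through the quantifiers and connectives to reach negation normal form:
  (forall w. exists x. (~J(x,x) | ~L(x,w))) | (forall v. L(v,v)) & (forall p. forall y. (J(p,y) & J(p,p))) | (exists q. L(q,q))
All bound variables are already distinct, so no renaming is needed.
Pull the quantifiers to the front (each side's bound variable is not free in the other side):
  forall w. exists x. forall v. forall p. forall y. exists q. (~J(x,x) | ~L(x,w) | L(v,v) & J(p,y) & J(p,p) | L(q,q))
The quantifier forall x sits under an odd number of negations (counting the antecedent side of each →), so it flips to exists x.

existential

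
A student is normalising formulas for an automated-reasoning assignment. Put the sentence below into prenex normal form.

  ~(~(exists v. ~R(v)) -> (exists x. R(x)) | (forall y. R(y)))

forall v. forall x. exists y. (R(v) & ~R(x) & ~R(y))

First replace A → B with ¬A ∨ B.
  ~(~~(exists v. ~R(v)) | (exists x. R(x)) | (forall y. R(y)))
Drive negations inward (¬∀x A ≡ ∃x ¬A, ¬∃x A ≡ ∀x ¬A, De Morgan for ∧/∨):
  (forall v. R(v)) & (forall x. ~R(x)) & (exists y. ~R(y))
All bound variables are already distinct, so no renaming is needed.
Pull the quantifiers to the front (each side's bound variable is not free in the other side):
  forall v. forall x. exists y. (R(v) & ~R(x) & ~R(y))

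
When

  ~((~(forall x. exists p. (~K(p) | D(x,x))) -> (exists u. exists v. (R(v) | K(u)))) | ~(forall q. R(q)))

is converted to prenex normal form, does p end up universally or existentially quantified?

universal

Rewrite implications/biconditionals: A → B as ¬A ∨ B.
  ~(~~(forall x. exists p. (~K(p) | D(x,x))) | (exists u. exists v. (R(v) | K(u))) | ~(forall q. R(q)))
Move each ¬ inward, flipping quantifiers it crosses:
  (exists x. forall p. (K(p) & ~D(x,x))) & (forall u. forall v. (~R(v) & ~K(u))) & (forall q. R(q))
All bound variables are already distinct, so no renaming is needed.
Finally move all quantifiers to the prefix:
  exists x. forall p. forall u. forall v. forall q. (K(p) & ~D(x,x) & ~R(v) & ~K(u) & R(q))
The quantifier exists p sits under an odd number of negations (counting the antecedent side of each →), so it flips to forall p.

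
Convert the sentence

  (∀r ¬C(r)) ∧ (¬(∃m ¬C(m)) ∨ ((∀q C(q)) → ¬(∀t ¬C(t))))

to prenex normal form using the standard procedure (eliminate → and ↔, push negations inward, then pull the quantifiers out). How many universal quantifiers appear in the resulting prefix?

First replace A → B with ¬A ∨ B.
  (∀r ¬C(r)) ∧ (¬(∃m ¬C(m)) ∨ ¬(∀q C(q)) ∨ ¬(∀t ¬C(t)))
Push ¬ through the quantifiers and connectives to reach negation normal form:
  (∀r ¬C(r)) ∧ ((∀m C(m)) ∨ (∃q ¬C(q)) ∨ (∃t C(t)))
All bound variables are already distinct, so no renaming is needed.
Finally move all quantifiers to the prefix:
  ∀r ∀m ∃q ∃t (¬C(r) ∧ (C(m) ∨ ¬C(q) ∨ C(t)))
The prefix is ∀r ∀m ∃q ∃t: 2 universal, 2 existential.

2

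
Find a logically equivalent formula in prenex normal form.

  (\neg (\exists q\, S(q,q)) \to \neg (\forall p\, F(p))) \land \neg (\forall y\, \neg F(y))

\exists q\, \exists p\, \exists y\, ((S(q,q) \lor \neg F(p)) \land F(y))

Rewrite implications/biconditionals: A → B as ¬A ∨ B.
  (\neg \neg (\exists q\, S(q,q)) \lor \neg (\forall p\, F(p))) \land \neg (\forall y\, \neg F(y))
Push ¬ through the quantifiers and connectives to reach negation normal form:
  ((\exists q\, S(q,q)) \lor (\exists p\, \neg F(p))) \land (\exists y\, F(y))
Extract every quantifier outward, since the variables are now distinct and don't occur free across branches:
  \exists q\, \exists p\, \exists y\, ((S(q,q) \lor \neg F(p)) \land F(y))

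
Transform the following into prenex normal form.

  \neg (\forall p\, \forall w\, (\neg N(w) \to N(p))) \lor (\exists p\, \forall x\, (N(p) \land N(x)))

\exists p\, \exists w\, \exists r\, \forall x\, (\neg N(w) \land \neg N(p) \lor N(r) \land N(x))

Eliminate → and ↔ using ¬ and ∨.
  \neg (\forall p\, \forall w\, (\neg \neg N(w) \lor N(p))) \lor (\exists p\, \forall x\, (N(p) \land N(x)))
Drive negations inward (¬∀x A ≡ ∃x ¬A, ¬∃x A ≡ ∀x ¬A, De Morgan for ∧/∨):
  (\exists p\, \exists w\, (\neg N(w) \land \neg N(p))) \lor (\exists p\, \forall x\, (N(p) \land N(x)))
Standardize variables apart so no two quantifiers bind the same name: p↦r.
  (\exists p\, \exists w\, (\neg N(w) \land \neg N(p))) \lor (\exists r\, \forall x\, (N(r) \land N(x)))
Extract every quantifier outward, since the variables are now distinct and don't occur free across branches:
  \exists p\, \exists w\, \exists r\, \forall x\, (\neg N(w) \land \neg N(p) \lor N(r) \land N(x))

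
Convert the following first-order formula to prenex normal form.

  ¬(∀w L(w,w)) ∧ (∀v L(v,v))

Push ¬ through the quantifiers and connectives to reach negation normal form:
  (∃w ¬L(w,w)) ∧ (∀v L(v,v))
Extract every quantifier outward, since the variables are now distinct and don't occur free across branches:
  ∃w ∀v (¬L(w,w) ∧ L(v,v))

∃w ∀v (¬L(w,w) ∧ L(v,v))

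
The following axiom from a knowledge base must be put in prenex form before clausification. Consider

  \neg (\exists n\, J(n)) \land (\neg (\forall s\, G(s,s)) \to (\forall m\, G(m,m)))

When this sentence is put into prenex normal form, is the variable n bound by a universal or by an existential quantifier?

universal

Rewrite implications/biconditionals: A → B as ¬A ∨ B.
  \neg (\exists n\, J(n)) \land (\neg \neg (\forall s\, G(s,s)) \lor (\forall m\, G(m,m)))
Drive negations inward (¬∀x A ≡ ∃x ¬A, ¬∃x A ≡ ∀x ¬A, De Morgan for ∧/∨):
  (\forall n\, \neg J(n)) \land ((\forall s\, G(s,s)) \lor (\forall m\, G(m,m)))
Pull the quantifiers to the front (each side's bound variable is not free in the other side):
  \forall n\, \forall s\, \forall m\, (\neg J(n) \land (G(s,s) \lor G(m,m)))
The quantifier \exists n sits under an odd number of negations (counting the antecedent side of each →), so it flips to \forall n.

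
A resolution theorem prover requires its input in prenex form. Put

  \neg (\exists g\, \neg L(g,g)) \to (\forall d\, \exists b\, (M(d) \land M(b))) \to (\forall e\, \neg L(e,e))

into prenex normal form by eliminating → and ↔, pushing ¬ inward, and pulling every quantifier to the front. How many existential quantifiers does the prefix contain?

Eliminate → and ↔ using ¬ and ∨.
  \neg \neg (\exists g\, \neg L(g,g)) \lor \neg (\forall d\, \exists b\, (M(d) \land M(b))) \lor (\forall e\, \neg L(e,e))
Push ¬ through the quantifiers and connectives to reach negation normal form:
  (\exists g\, \neg L(g,g)) \lor (\exists d\, \forall b\, (\neg M(d) \lor \neg M(b))) \lor (\forall e\, \neg L(e,e))
All bound variables are already distinct, so no renaming is needed.
Finally move all quantifiers to the prefix:
  \exists g\, \exists d\, \forall b\, \forall e\, (\neg L(g,g) \lor \neg M(d) \lor \neg M(b) \lor \neg L(e,e))
The prefix is \exists g \exists d \forall b \forall e: 2 universal, 2 existential.

2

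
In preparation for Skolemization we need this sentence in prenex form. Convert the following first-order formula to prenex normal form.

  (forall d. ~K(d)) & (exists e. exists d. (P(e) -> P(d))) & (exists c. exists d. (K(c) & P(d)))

Rewrite implications/biconditionals: A → B as ¬A ∨ B.
  (forall d. ~K(d)) & (exists e. exists d. (~P(e) | P(d))) & (exists c. exists d. (K(c) & P(d)))
Rename bound variables to avoid capture: d↦a, d↦z.
  (forall d. ~K(d)) & (exists e. exists a. (~P(e) | P(a))) & (exists c. exists z. (K(c) & P(z)))
Pull the quantifiers to the front (each side's bound variable is not free in the other side):
  forall d. exists e. exists a. exists c. exists z. (~K(d) & (~P(e) | P(a)) & K(c) & P(z))

forall d. exists e. exists a. exists c. exists z. (~K(d) & (~P(e) | P(a)) & K(c) & P(z))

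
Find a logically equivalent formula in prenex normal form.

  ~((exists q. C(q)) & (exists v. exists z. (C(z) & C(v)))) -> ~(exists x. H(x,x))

Rewrite implications/biconditionals: A → B as ¬A ∨ B.
  ~~((exists q. C(q)) & (exists v. exists z. (C(z) & C(v)))) | ~(exists x. H(x,x))
Push ¬ through the quantifiers and connectives to reach negation normal form:
  (exists q. C(q)) & (exists v. exists z. (C(z) & C(v))) | (forall x. ~H(x,x))
All bound variables are already distinct, so no renaming is needed.
Finally move all quantifiers to the prefix:
  exists q. exists v. exists z. forall x. (C(q) & C(z) & C(v) | ~H(x,x))

exists q. exists v. exists z. forall x. (C(q) & C(z) & C(v) | ~H(x,x))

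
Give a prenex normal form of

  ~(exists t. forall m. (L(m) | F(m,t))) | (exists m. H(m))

forall t. exists m. exists w1. (~L(m) & ~F(m,t) | H(w1))

Push ¬ through the quantifiers and connectives to reach negation normal form:
  (forall t. exists m. (~L(m) & ~F(m,t))) | (exists m. H(m))
Standardize variables apart so no two quantifiers bind the same name: m↦w1.
  (forall t. exists m. (~L(m) & ~F(m,t))) | (exists w1. H(w1))
Pull the quantifiers to the front (each side's bound variable is not free in the other side):
  forall t. exists m. exists w1. (~L(m) & ~F(m,t) | H(w1))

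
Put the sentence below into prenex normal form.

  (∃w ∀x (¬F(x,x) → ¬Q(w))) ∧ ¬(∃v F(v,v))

∃w ∀x ∀v ((F(x,x) ∨ ¬Q(w)) ∧ ¬F(v,v))

Eliminate → and ↔ using ¬ and ∨.
  (∃w ∀x (¬¬F(x,x) ∨ ¬Q(w))) ∧ ¬(∃v F(v,v))
Push ¬ through the quantifiers and connectives to reach negation normal form:
  (∃w ∀x (F(x,x) ∨ ¬Q(w))) ∧ (∀v ¬F(v,v))
All bound variables are already distinct, so no renaming is needed.
Extract every quantifier outward, since the variables are now distinct and don't occur free across branches:
  ∃w ∀x ∀v ((F(x,x) ∨ ¬Q(w)) ∧ ¬F(v,v))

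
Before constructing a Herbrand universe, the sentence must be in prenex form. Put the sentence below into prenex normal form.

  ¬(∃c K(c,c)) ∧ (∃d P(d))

Push ¬ through the quantifiers and connectives to reach negation normal form:
  (∀c ¬K(c,c)) ∧ (∃d P(d))
Extract every quantifier outward, since the variables are now distinct and don't occur free across branches:
  ∀c ∃d (¬K(c,c) ∧ P(d))

∀c ∃d (¬K(c,c) ∧ P(d))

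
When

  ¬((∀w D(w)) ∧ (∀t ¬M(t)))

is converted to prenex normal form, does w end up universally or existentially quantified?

Push ¬ through the quantifiers and connectives to reach negation normal form:
  (∃w ¬D(w)) ∨ (∃t M(t))
All bound variables are already distinct, so no renaming is needed.
Finally move all quantifiers to the prefix:
  ∃w ∃t (¬D(w) ∨ M(t))
The quantifier ∀w sits under an odd number of negations, so it flips to ∃w.

existential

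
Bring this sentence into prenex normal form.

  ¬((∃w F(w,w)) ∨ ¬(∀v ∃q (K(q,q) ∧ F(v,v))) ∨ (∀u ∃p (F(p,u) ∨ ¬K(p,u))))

Push ¬ through the quantifiers and connectives to reach negation normal form:
  (∀w ¬F(w,w)) ∧ (∀v ∃q (K(q,q) ∧ F(v,v))) ∧ (∃u ∀p (¬F(p,u) ∧ K(p,u)))
All bound variables are already distinct, so no renaming is needed.
Pull the quantifiers to the front (each side's bound variable is not free in the other side):
  ∀w ∀v ∃q ∃u ∀p (¬F(w,w) ∧ K(q,q) ∧ F(v,v) ∧ ¬F(p,u) ∧ K(p,u))

∀w ∀v ∃q ∃u ∀p (¬F(w,w) ∧ K(q,q) ∧ F(v,v) ∧ ¬F(p,u) ∧ K(p,u))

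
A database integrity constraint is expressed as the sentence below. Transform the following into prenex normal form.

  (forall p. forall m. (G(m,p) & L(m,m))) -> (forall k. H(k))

Eliminate → and ↔ using ¬ and ∨.
  ~(forall p. forall m. (G(m,p) & L(m,m))) | (forall k. H(k))
Drive negations inward (¬∀x A ≡ ∃x ¬A, ¬∃x A ≡ ∀x ¬A, De Morgan for ∧/∨):
  (exists p. exists m. (~G(m,p) | ~L(m,m))) | (forall k. H(k))
Pull the quantifiers to the front (each side's bound variable is not free in the other side):
  exists p. exists m. forall k. (~G(m,p) | ~L(m,m) | H(k))

exists p. exists m. forall k. (~G(m,p) | ~L(m,m) | H(k))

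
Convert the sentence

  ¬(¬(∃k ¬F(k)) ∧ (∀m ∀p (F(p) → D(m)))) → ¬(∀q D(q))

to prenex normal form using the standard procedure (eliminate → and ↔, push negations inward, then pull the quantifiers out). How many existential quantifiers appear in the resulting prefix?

1

Eliminate → and ↔ using ¬ and ∨.
  ¬¬(¬(∃k ¬F(k)) ∧ (∀m ∀p (¬F(p) ∨ D(m)))) ∨ ¬(∀q D(q))
Move each ¬ inward, flipping quantifiers it crosses:
  (∀k F(k)) ∧ (∀m ∀p (¬F(p) ∨ D(m))) ∨ (∃q ¬D(q))
All bound variables are already distinct, so no renaming is needed.
Extract every quantifier outward, since the variables are now distinct and don't occur free across branches:
  ∀k ∀m ∀p ∃q (F(k) ∧ (¬F(p) ∨ D(m)) ∨ ¬D(q))
The prefix is ∀k ∀m ∀p ∃q: 3 universal, 1 existential.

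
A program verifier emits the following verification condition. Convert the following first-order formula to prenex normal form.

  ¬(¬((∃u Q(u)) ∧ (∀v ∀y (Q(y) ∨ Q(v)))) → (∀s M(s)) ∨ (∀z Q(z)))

∀u ∃v ∃y ∃s ∃z ((¬Q(u) ∨ ¬Q(y) ∧ ¬Q(v)) ∧ ¬M(s) ∧ ¬Q(z))

Eliminate → and ↔ using ¬ and ∨.
  ¬(¬¬((∃u Q(u)) ∧ (∀v ∀y (Q(y) ∨ Q(v)))) ∨ (∀s M(s)) ∨ (∀z Q(z)))
Drive negations inward (¬∀x A ≡ ∃x ¬A, ¬∃x A ≡ ∀x ¬A, De Morgan for ∧/∨):
  ((∀u ¬Q(u)) ∨ (∃v ∃y (¬Q(y) ∧ ¬Q(v)))) ∧ (∃s ¬M(s)) ∧ (∃z ¬Q(z))
Finally move all quantifiers to the prefix:
  ∀u ∃v ∃y ∃s ∃z ((¬Q(u) ∨ ¬Q(y) ∧ ¬Q(v)) ∧ ¬M(s) ∧ ¬Q(z))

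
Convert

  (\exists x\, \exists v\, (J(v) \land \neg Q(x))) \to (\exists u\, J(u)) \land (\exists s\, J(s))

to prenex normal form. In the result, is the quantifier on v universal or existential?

Rewrite implications/biconditionals: A → B as ¬A ∨ B.
  \neg (\exists x\, \exists v\, (J(v) \land \neg Q(x))) \lor (\exists u\, J(u)) \land (\exists s\, J(s))
Move each ¬ inward, flipping quantifiers it crosses:
  (\forall x\, \forall v\, (\neg J(v) \lor Q(x))) \lor (\exists u\, J(u)) \land (\exists s\, J(s))
Finally move all quantifiers to the prefix:
  \forall x\, \forall v\, \exists u\, \exists s\, (\neg J(v) \lor Q(x) \lor J(u) \land J(s))
The quantifier \exists v sits under an odd number of negations (counting the antecedent side of each →), so it flips to \forall v.

universal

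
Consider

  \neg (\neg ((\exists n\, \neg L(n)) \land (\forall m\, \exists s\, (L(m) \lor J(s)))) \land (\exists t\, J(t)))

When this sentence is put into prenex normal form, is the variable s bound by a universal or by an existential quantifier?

Move each ¬ inward, flipping quantifiers it crosses:
  (\exists n\, \neg L(n)) \land (\forall m\, \exists s\, (L(m) \lor J(s))) \lor (\forall t\, \neg J(t))
All bound variables are already distinct, so no renaming is needed.
Pull the quantifiers to the front (each side's bound variable is not free in the other side):
  \exists n\, \forall m\, \exists s\, \forall t\, (\neg L(n) \land (L(m) \lor J(s)) \lor \neg J(t))
The quantifier \exists s sits under an even number of negations, so it remains existential.

existential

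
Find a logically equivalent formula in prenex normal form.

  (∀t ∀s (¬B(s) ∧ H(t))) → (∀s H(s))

∃t ∃s ∀z (B(s) ∨ ¬H(t) ∨ H(z))

Eliminate → and ↔ using ¬ and ∨.
  ¬(∀t ∀s (¬B(s) ∧ H(t))) ∨ (∀s H(s))
Move each ¬ inward, flipping quantifiers it crosses:
  (∃t ∃s (B(s) ∨ ¬H(t))) ∨ (∀s H(s))
Rename bound variables to avoid capture: s↦z.
  (∃t ∃s (B(s) ∨ ¬H(t))) ∨ (∀z H(z))
Extract every quantifier outward, since the variables are now distinct and don't occur free across branches:
  ∃t ∃s ∀z (B(s) ∨ ¬H(t) ∨ H(z))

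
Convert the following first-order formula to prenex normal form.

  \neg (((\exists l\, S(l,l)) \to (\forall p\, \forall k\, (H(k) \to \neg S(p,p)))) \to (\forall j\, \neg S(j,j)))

Rewrite implications/biconditionals: A → B as ¬A ∨ B.
  \neg (\neg (\neg (\exists l\, S(l,l)) \lor (\forall p\, \forall k\, (\neg H(k) \lor \neg S(p,p)))) \lor (\forall j\, \neg S(j,j)))
Push ¬ through the quantifiers and connectives to reach negation normal form:
  ((\forall l\, \neg S(l,l)) \lor (\forall p\, \forall k\, (\neg H(k) \lor \neg S(p,p)))) \land (\exists j\, S(j,j))
All bound variables are already distinct, so no renaming is needed.
Extract every quantifier outward, since the variables are now distinct and don't occur free across branches:
  \forall l\, \forall p\, \forall k\, \exists j\, ((\neg S(l,l) \lor \neg H(k) \lor \neg S(p,p)) \land S(j,j))

\forall l\, \forall p\, \forall k\, \exists j\, ((\neg S(l,l) \lor \neg H(k) \lor \neg S(p,p)) \land S(j,j))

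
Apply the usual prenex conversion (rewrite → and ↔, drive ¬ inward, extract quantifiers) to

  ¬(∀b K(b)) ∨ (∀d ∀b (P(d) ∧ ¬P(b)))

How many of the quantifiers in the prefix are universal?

2

Move each ¬ inward, flipping quantifiers it crosses:
  (∃b ¬K(b)) ∨ (∀d ∀b (P(d) ∧ ¬P(b)))
Rename bound variables to avoid capture: b↦u1.
  (∃b ¬K(b)) ∨ (∀d ∀u1 (P(d) ∧ ¬P(u1)))
Extract every quantifier outward, since the variables are now distinct and don't occur free across branches:
  ∃b ∀d ∀u1 (¬K(b) ∨ P(d) ∧ ¬P(u1))
The prefix is ∃b ∀d ∀u1: 2 universal, 1 existential.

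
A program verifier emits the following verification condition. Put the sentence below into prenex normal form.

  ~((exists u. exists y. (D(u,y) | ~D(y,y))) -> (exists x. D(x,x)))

First replace A → B with ¬A ∨ B.
  ~(~(exists u. exists y. (D(u,y) | ~D(y,y))) | (exists x. D(x,x)))
Move each ¬ inward, flipping quantifiers it crosses:
  (exists u. exists y. (D(u,y) | ~D(y,y))) & (forall x. ~D(x,x))
Pull the quantifiers to the front (each side's bound variable is not free in the other side):
  exists u. exists y. forall x. ((D(u,y) | ~D(y,y)) & ~D(x,x))

exists u. exists y. forall x. ((D(u,y) | ~D(y,y)) & ~D(x,x))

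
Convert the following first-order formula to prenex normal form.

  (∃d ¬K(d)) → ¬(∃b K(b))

∀d ∀b (K(d) ∨ ¬K(b))

Rewrite implications/biconditionals: A → B as ¬A ∨ B.
  ¬(∃d ¬K(d)) ∨ ¬(∃b K(b))
Drive negations inward (¬∀x A ≡ ∃x ¬A, ¬∃x A ≡ ∀x ¬A, De Morgan for ∧/∨):
  (∀d K(d)) ∨ (∀b ¬K(b))
All bound variables are already distinct, so no renaming is needed.
Extract every quantifier outward, since the variables are now distinct and don't occur free across branches:
  ∀d ∀b (K(d) ∨ ¬K(b))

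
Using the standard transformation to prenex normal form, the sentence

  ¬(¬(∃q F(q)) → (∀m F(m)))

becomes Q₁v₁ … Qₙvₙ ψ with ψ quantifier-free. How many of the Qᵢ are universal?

1

Rewrite implications/biconditionals: A → B as ¬A ∨ B.
  ¬(¬¬(∃q F(q)) ∨ (∀m F(m)))
Push ¬ through the quantifiers and connectives to reach negation normal form:
  (∀q ¬F(q)) ∧ (∃m ¬F(m))
Extract every quantifier outward, since the variables are now distinct and don't occur free across branches:
  ∀q ∃m (¬F(q) ∧ ¬F(m))
The prefix is ∀q ∃m: 1 universal, 1 existential.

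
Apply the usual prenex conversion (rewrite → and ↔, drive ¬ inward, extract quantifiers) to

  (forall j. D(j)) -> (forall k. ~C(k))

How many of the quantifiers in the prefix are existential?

1

Rewrite implications/biconditionals: A → B as ¬A ∨ B.
  ~(forall j. D(j)) | (forall k. ~C(k))
Drive negations inward (¬∀x A ≡ ∃x ¬A, ¬∃x A ≡ ∀x ¬A, De Morgan for ∧/∨):
  (exists j. ~D(j)) | (forall k. ~C(k))
All bound variables are already distinct, so no renaming is needed.
Pull the quantifiers to the front (each side's bound variable is not free in the other side):
  exists j. forall k. (~D(j) | ~C(k))
The prefix is exists j forall k: 1 universal, 1 existential.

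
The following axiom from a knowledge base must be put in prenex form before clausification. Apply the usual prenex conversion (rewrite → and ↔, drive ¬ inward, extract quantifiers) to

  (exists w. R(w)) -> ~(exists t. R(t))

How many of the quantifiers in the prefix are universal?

First replace A → B with ¬A ∨ B.
  ~(exists w. R(w)) | ~(exists t. R(t))
Move each ¬ inward, flipping quantifiers it crosses:
  (forall w. ~R(w)) | (forall t. ~R(t))
Extract every quantifier outward, since the variables are now distinct and don't occur free across branches:
  forall w. forall t. (~R(w) | ~R(t))
The prefix is forall w forall t: 2 universal, 0 existential.

2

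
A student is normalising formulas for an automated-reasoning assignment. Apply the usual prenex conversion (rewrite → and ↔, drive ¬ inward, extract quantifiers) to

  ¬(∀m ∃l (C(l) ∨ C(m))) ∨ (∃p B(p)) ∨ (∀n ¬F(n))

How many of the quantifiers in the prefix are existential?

2

Move each ¬ inward, flipping quantifiers it crosses:
  (∃m ∀l (¬C(l) ∧ ¬C(m))) ∨ (∃p B(p)) ∨ (∀n ¬F(n))
All bound variables are already distinct, so no renaming is needed.
Pull the quantifiers to the front (each side's bound variable is not free in the other side):
  ∃m ∀l ∃p ∀n (¬C(l) ∧ ¬C(m) ∨ B(p) ∨ ¬F(n))
The prefix is ∃m ∀l ∃p ∀n: 2 universal, 2 existential.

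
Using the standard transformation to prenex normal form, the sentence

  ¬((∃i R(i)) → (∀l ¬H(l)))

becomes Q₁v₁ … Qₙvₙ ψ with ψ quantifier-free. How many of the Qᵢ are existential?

Rewrite implications/biconditionals: A → B as ¬A ∨ B.
  ¬(¬(∃i R(i)) ∨ (∀l ¬H(l)))
Drive negations inward (¬∀x A ≡ ∃x ¬A, ¬∃x A ≡ ∀x ¬A, De Morgan for ∧/∨):
  (∃i R(i)) ∧ (∃l H(l))
All bound variables are already distinct, so no renaming is needed.
Finally move all quantifiers to the prefix:
  ∃i ∃l (R(i) ∧ H(l))
The prefix is ∃i ∃l: 0 universal, 2 existential.

2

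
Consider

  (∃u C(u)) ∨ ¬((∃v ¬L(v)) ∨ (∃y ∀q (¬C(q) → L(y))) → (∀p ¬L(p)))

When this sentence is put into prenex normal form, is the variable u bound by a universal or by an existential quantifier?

First replace A → B with ¬A ∨ B.
  (∃u C(u)) ∨ ¬(¬((∃v ¬L(v)) ∨ (∃y ∀q (¬¬C(q) ∨ L(y)))) ∨ (∀p ¬L(p)))
Drive negations inward (¬∀x A ≡ ∃x ¬A, ¬∃x A ≡ ∀x ¬A, De Morgan for ∧/∨):
  (∃u C(u)) ∨ ((∃v ¬L(v)) ∨ (∃y ∀q (C(q) ∨ L(y)))) ∧ (∃p L(p))
Pull the quantifiers to the front (each side's bound variable is not free in the other side):
  ∃u ∃v ∃y ∀q ∃p (C(u) ∨ (¬L(v) ∨ C(q) ∨ L(y)) ∧ L(p))
The quantifier ∃u sits under an even number of negations (counting the antecedent side of each →), so it remains existential.

existential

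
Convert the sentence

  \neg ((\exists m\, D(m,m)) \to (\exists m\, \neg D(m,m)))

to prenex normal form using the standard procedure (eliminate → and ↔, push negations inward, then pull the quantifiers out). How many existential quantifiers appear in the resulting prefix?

Eliminate → and ↔ using ¬ and ∨.
  \neg (\neg (\exists m\, D(m,m)) \lor (\exists m\, \neg D(m,m)))
Drive negations inward (¬∀x A ≡ ∃x ¬A, ¬∃x A ≡ ∀x ¬A, De Morgan for ∧/∨):
  (\exists m\, D(m,m)) \land (\forall m\, D(m,m))
Standardize variables apart so no two quantifiers bind the same name: m↦t.
  (\exists m\, D(m,m)) \land (\forall t\, D(t,t))
Finally move all quantifiers to the prefix:
  \exists m\, \forall t\, (D(m,m) \land D(t,t))
The prefix is \exists m \forall t: 1 universal, 1 existential.

1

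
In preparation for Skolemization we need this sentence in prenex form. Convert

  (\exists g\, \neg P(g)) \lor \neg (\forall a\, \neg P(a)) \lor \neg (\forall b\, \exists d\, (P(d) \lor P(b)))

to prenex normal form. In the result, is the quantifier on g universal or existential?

Push ¬ through the quantifiers and connectives to reach negation normal form:
  (\exists g\, \neg P(g)) \lor (\exists a\, P(a)) \lor (\exists b\, \forall d\, (\neg P(d) \land \neg P(b)))
All bound variables are already distinct, so no renaming is needed.
Extract every quantifier outward, since the variables are now distinct and don't occur free across branches:
  \exists g\, \exists a\, \exists b\, \forall d\, (\neg P(g) \lor P(a) \lor \neg P(d) \land \neg P(b))
The quantifier \exists g sits under an even number of negations, so it remains existential.

existential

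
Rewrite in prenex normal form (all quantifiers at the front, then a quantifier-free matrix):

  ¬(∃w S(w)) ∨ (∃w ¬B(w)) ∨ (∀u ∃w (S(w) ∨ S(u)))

Drive negations inward (¬∀x A ≡ ∃x ¬A, ¬∃x A ≡ ∀x ¬A, De Morgan for ∧/∨):
  (∀w ¬S(w)) ∨ (∃w ¬B(w)) ∨ (∀u ∃w (S(w) ∨ S(u)))
Rename bound variables to avoid capture: w↦q, w↦x.
  (∀w ¬S(w)) ∨ (∃q ¬B(q)) ∨ (∀u ∃x (S(x) ∨ S(u)))
Pull the quantifiers to the front (each side's bound variable is not free in the other side):
  ∀w ∃q ∀u ∃x (¬S(w) ∨ ¬B(q) ∨ S(x) ∨ S(u))

∀w ∃q ∀u ∃x (¬S(w) ∨ ¬B(q) ∨ S(x) ∨ S(u))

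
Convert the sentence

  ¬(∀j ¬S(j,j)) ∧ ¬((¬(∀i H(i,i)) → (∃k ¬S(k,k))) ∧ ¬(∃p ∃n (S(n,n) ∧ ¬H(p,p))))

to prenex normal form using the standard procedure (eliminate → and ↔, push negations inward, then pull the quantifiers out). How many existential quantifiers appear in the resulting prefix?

First replace A → B with ¬A ∨ B.
  ¬(∀j ¬S(j,j)) ∧ ¬((¬¬(∀i H(i,i)) ∨ (∃k ¬S(k,k))) ∧ ¬(∃p ∃n (S(n,n) ∧ ¬H(p,p))))
Move each ¬ inward, flipping quantifiers it crosses:
  (∃j S(j,j)) ∧ ((∃i ¬H(i,i)) ∧ (∀k S(k,k)) ∨ (∃p ∃n (S(n,n) ∧ ¬H(p,p))))
All bound variables are already distinct, so no renaming is needed.
Extract every quantifier outward, since the variables are now distinct and don't occur free across branches:
  ∃j ∃i ∀k ∃p ∃n (S(j,j) ∧ (¬H(i,i) ∧ S(k,k) ∨ S(n,n) ∧ ¬H(p,p)))
The prefix is ∃j ∃i ∀k ∃p ∃n: 1 universal, 4 existential.

4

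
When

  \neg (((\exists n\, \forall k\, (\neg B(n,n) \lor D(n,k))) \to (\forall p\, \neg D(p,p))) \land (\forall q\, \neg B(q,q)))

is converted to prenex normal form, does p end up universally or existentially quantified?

Eliminate → and ↔ using ¬ and ∨.
  \neg ((\neg (\exists n\, \forall k\, (\neg B(n,n) \lor D(n,k))) \lor (\forall p\, \neg D(p,p))) \land (\forall q\, \neg B(q,q)))
Push ¬ through the quantifiers and connectives to reach negation normal form:
  (\exists n\, \forall k\, (\neg B(n,n) \lor D(n,k))) \land (\exists p\, D(p,p)) \lor (\exists q\, B(q,q))
All bound variables are already distinct, so no renaming is needed.
Pull the quantifiers to the front (each side's bound variable is not free in the other side):
  \exists n\, \forall k\, \exists p\, \exists q\, ((\neg B(n,n) \lor D(n,k)) \land D(p,p) \lor B(q,q))
The quantifier \forall p sits under an odd number of negations (counting the antecedent side of each →), so it flips to \exists p.

existential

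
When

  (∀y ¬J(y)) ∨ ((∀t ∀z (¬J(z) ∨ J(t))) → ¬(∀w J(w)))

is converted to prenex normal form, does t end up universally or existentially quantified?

existential

First replace A → B with ¬A ∨ B.
  (∀y ¬J(y)) ∨ ¬(∀t ∀z (¬J(z) ∨ J(t))) ∨ ¬(∀w J(w))
Move each ¬ inward, flipping quantifiers it crosses:
  (∀y ¬J(y)) ∨ (∃t ∃z (J(z) ∧ ¬J(t))) ∨ (∃w ¬J(w))
Extract every quantifier outward, since the variables are now distinct and don't occur free across branches:
  ∀y ∃t ∃z ∃w (¬J(y) ∨ J(z) ∧ ¬J(t) ∨ ¬J(w))
The quantifier ∀t sits under an odd number of negations (counting the antecedent side of each →), so it flips to ∃t.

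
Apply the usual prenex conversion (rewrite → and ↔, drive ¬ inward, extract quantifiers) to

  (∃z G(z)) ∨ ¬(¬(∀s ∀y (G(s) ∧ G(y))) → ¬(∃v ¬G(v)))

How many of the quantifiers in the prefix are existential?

4

Rewrite implications/biconditionals: A → B as ¬A ∨ B.
  (∃z G(z)) ∨ ¬(¬¬(∀s ∀y (G(s) ∧ G(y))) ∨ ¬(∃v ¬G(v)))
Push ¬ through the quantifiers and connectives to reach negation normal form:
  (∃z G(z)) ∨ (∃s ∃y (¬G(s) ∨ ¬G(y))) ∧ (∃v ¬G(v))
All bound variables are already distinct, so no renaming is needed.
Finally move all quantifiers to the prefix:
  ∃z ∃s ∃y ∃v (G(z) ∨ (¬G(s) ∨ ¬G(y)) ∧ ¬G(v))
The prefix is ∃z ∃s ∃y ∃v: 0 universal, 4 existential.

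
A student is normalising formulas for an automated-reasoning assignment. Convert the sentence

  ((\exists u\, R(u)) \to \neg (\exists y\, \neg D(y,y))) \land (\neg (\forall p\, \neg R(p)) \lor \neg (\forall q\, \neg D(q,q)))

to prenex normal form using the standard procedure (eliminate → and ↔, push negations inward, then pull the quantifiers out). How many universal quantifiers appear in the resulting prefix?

2

First replace A → B with ¬A ∨ B.
  (\neg (\exists u\, R(u)) \lor \neg (\exists y\, \neg D(y,y))) \land (\neg (\forall p\, \neg R(p)) \lor \neg (\forall q\, \neg D(q,q)))
Push ¬ through the quantifiers and connectives to reach negation normal form:
  ((\forall u\, \neg R(u)) \lor (\forall y\, D(y,y))) \land ((\exists p\, R(p)) \lor (\exists q\, D(q,q)))
All bound variables are already distinct, so no renaming is needed.
Extract every quantifier outward, since the variables are now distinct and don't occur free across branches:
  \forall u\, \forall y\, \exists p\, \exists q\, ((\neg R(u) \lor D(y,y)) \land (R(p) \lor D(q,q)))
The prefix is \forall u \forall y \exists p \exists q: 2 universal, 2 existential.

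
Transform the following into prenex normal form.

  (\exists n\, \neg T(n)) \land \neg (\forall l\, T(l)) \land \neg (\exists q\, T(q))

\exists n\, \exists l\, \forall q\, (\neg T(n) \land \neg T(l) \land \neg T(q))

Drive negations inward (¬∀x A ≡ ∃x ¬A, ¬∃x A ≡ ∀x ¬A, De Morgan for ∧/∨):
  (\exists n\, \neg T(n)) \land (\exists l\, \neg T(l)) \land (\forall q\, \neg T(q))
All bound variables are already distinct, so no renaming is needed.
Extract every quantifier outward, since the variables are now distinct and don't occur free across branches:
  \exists n\, \exists l\, \forall q\, (\neg T(n) \land \neg T(l) \land \neg T(q))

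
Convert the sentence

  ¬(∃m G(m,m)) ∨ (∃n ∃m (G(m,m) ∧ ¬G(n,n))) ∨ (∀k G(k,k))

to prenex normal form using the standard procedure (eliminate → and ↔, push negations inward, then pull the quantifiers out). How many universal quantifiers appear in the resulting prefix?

Push ¬ through the quantifiers and connectives to reach negation normal form:
  (∀m ¬G(m,m)) ∨ (∃n ∃m (G(m,m) ∧ ¬G(n,n))) ∨ (∀k G(k,k))
Rename bound variables to avoid capture: m↦v.
  (∀m ¬G(m,m)) ∨ (∃n ∃v (G(v,v) ∧ ¬G(n,n))) ∨ (∀k G(k,k))
Extract every quantifier outward, since the variables are now distinct and don't occur free across branches:
  ∀m ∃n ∃v ∀k (¬G(m,m) ∨ G(v,v) ∧ ¬G(n,n) ∨ G(k,k))
The prefix is ∀m ∃n ∃v ∀k: 2 universal, 2 existential.

2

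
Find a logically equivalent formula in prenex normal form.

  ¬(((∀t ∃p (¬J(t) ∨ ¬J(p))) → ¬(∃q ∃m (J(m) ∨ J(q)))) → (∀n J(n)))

∃t ∀p ∀q ∀m ∃n ((J(t) ∧ J(p) ∨ ¬J(m) ∧ ¬J(q)) ∧ ¬J(n))

Eliminate → and ↔ using ¬ and ∨.
  ¬(¬(¬(∀t ∃p (¬J(t) ∨ ¬J(p))) ∨ ¬(∃q ∃m (J(m) ∨ J(q)))) ∨ (∀n J(n)))
Push ¬ through the quantifiers and connectives to reach negation normal form:
  ((∃t ∀p (J(t) ∧ J(p))) ∨ (∀q ∀m (¬J(m) ∧ ¬J(q)))) ∧ (∃n ¬J(n))
Pull the quantifiers to the front (each side's bound variable is not free in the other side):
  ∃t ∀p ∀q ∀m ∃n ((J(t) ∧ J(p) ∨ ¬J(m) ∧ ¬J(q)) ∧ ¬J(n))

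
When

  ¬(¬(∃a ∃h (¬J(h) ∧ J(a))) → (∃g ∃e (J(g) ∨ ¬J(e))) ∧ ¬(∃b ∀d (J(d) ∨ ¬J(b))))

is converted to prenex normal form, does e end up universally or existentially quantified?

universal

Eliminate → and ↔ using ¬ and ∨.
  ¬(¬¬(∃a ∃h (¬J(h) ∧ J(a))) ∨ (∃g ∃e (J(g) ∨ ¬J(e))) ∧ ¬(∃b ∀d (J(d) ∨ ¬J(b))))
Move each ¬ inward, flipping quantifiers it crosses:
  (∀a ∀h (J(h) ∨ ¬J(a))) ∧ ((∀g ∀e (¬J(g) ∧ J(e))) ∨ (∃b ∀d (J(d) ∨ ¬J(b))))
All bound variables are already distinct, so no renaming is needed.
Extract every quantifier outward, since the variables are now distinct and don't occur free across branches:
  ∀a ∀h ∀g ∀e ∃b ∀d ((J(h) ∨ ¬J(a)) ∧ (¬J(g) ∧ J(e) ∨ J(d) ∨ ¬J(b)))
The quantifier ∃e sits under an odd number of negations (counting the antecedent side of each →), so it flips to ∀e.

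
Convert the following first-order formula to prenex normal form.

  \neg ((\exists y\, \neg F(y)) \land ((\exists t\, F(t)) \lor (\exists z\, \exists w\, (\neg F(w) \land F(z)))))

\forall y\, \forall t\, \forall z\, \forall w\, (F(y) \lor \neg F(t) \land (F(w) \lor \neg F(z)))

Move each ¬ inward, flipping quantifiers it crosses:
  (\forall y\, F(y)) \lor (\forall t\, \neg F(t)) \land (\forall z\, \forall w\, (F(w) \lor \neg F(z)))
Pull the quantifiers to the front (each side's bound variable is not free in the other side):
  \forall y\, \forall t\, \forall z\, \forall w\, (F(y) \lor \neg F(t) \land (F(w) \lor \neg F(z)))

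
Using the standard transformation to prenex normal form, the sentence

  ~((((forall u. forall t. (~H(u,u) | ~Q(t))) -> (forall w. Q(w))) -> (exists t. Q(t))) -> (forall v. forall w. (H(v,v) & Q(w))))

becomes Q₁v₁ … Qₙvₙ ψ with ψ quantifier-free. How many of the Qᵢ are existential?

Eliminate → and ↔ using ¬ and ∨.
  ~(~(~(~(forall u. forall t. (~H(u,u) | ~Q(t))) | (forall w. Q(w))) | (exists t. Q(t))) | (forall v. forall w. (H(v,v) & Q(w))))
Drive negations inward (¬∀x A ≡ ∃x ¬A, ¬∃x A ≡ ∀x ¬A, De Morgan for ∧/∨):
  ((forall u. forall t. (~H(u,u) | ~Q(t))) & (exists w. ~Q(w)) | (exists t. Q(t))) & (exists v. exists w. (~H(v,v) | ~Q(w)))
Rename bound variables to avoid capture: t↦a, w↦q.
  ((forall u. forall t. (~H(u,u) | ~Q(t))) & (exists w. ~Q(w)) | (exists a. Q(a))) & (exists v. exists q. (~H(v,v) | ~Q(q)))
Pull the quantifiers to the front (each side's bound variable is not free in the other side):
  forall u. forall t. exists w. exists a. exists v. exists q. (((~H(u,u) | ~Q(t)) & ~Q(w) | Q(a)) & (~H(v,v) | ~Q(q)))
The prefix is forall u forall t exists w exists a exists v exists q: 2 universal, 4 existential.

4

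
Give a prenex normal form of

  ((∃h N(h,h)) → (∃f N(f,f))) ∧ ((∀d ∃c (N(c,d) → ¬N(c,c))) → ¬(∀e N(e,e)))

First replace A → B with ¬A ∨ B.
  (¬(∃h N(h,h)) ∨ (∃f N(f,f))) ∧ (¬(∀d ∃c (¬N(c,d) ∨ ¬N(c,c))) ∨ ¬(∀e N(e,e)))
Move each ¬ inward, flipping quantifiers it crosses:
  ((∀h ¬N(h,h)) ∨ (∃f N(f,f))) ∧ ((∃d ∀c (N(c,d) ∧ N(c,c))) ∨ (∃e ¬N(e,e)))
Pull the quantifiers to the front (each side's bound variable is not free in the other side):
  ∀h ∃f ∃d ∀c ∃e ((¬N(h,h) ∨ N(f,f)) ∧ (N(c,d) ∧ N(c,c) ∨ ¬N(e,e)))

∀h ∃f ∃d ∀c ∃e ((¬N(h,h) ∨ N(f,f)) ∧ (N(c,d) ∧ N(c,c) ∨ ¬N(e,e)))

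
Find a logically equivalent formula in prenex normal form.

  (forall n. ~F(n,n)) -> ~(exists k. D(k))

Eliminate → and ↔ using ¬ and ∨.
  ~(forall n. ~F(n,n)) | ~(exists k. D(k))
Push ¬ through the quantifiers and connectives to reach negation normal form:
  (exists n. F(n,n)) | (forall k. ~D(k))
Finally move all quantifiers to the prefix:
  exists n. forall k. (F(n,n) | ~D(k))

exists n. forall k. (F(n,n) | ~D(k))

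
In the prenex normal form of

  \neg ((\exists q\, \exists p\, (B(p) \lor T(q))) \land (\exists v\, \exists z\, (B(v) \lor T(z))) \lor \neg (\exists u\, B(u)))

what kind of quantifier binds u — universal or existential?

Push ¬ through the quantifiers and connectives to reach negation normal form:
  ((\forall q\, \forall p\, (\neg B(p) \land \neg T(q))) \lor (\forall v\, \forall z\, (\neg B(v) \land \neg T(z)))) \land (\exists u\, B(u))
All bound variables are already distinct, so no renaming is needed.
Pull the quantifiers to the front (each side's bound variable is not free in the other side):
  \forall q\, \forall p\, \forall v\, \forall z\, \exists u\, ((\neg B(p) \land \neg T(q) \lor \neg B(v) \land \neg T(z)) \land B(u))
The quantifier \exists u sits under an even number of negations, so it remains existential.

existential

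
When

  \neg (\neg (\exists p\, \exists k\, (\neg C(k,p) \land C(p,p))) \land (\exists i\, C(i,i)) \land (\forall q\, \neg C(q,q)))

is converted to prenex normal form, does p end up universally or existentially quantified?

existential

Move each ¬ inward, flipping quantifiers it crosses:
  (\exists p\, \exists k\, (\neg C(k,p) \land C(p,p))) \lor (\forall i\, \neg C(i,i)) \lor (\exists q\, C(q,q))
All bound variables are already distinct, so no renaming is needed.
Finally move all quantifiers to the prefix:
  \exists p\, \exists k\, \forall i\, \exists q\, (\neg C(k,p) \land C(p,p) \lor \neg C(i,i) \lor C(q,q))
The quantifier \exists p sits under an even number of negations, so it remains existential.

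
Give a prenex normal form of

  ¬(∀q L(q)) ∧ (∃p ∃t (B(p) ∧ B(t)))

∃q ∃p ∃t (¬L(q) ∧ B(p) ∧ B(t))

Drive negations inward (¬∀x A ≡ ∃x ¬A, ¬∃x A ≡ ∀x ¬A, De Morgan for ∧/∨):
  (∃q ¬L(q)) ∧ (∃p ∃t (B(p) ∧ B(t)))
All bound variables are already distinct, so no renaming is needed.
Pull the quantifiers to the front (each side's bound variable is not free in the other side):
  ∃q ∃p ∃t (¬L(q) ∧ B(p) ∧ B(t))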